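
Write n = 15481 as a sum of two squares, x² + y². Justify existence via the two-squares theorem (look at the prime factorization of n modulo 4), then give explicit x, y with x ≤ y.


Step 1: Factor n = 15481 = 113 · 137.
Step 2: Check the mod-4 condition on each prime factor: 113 ≡ 1 (mod 4), exponent 1; 137 ≡ 1 (mod 4), exponent 1.
All primes ≡ 3 (mod 4) appear to even exponent (or don't appear), so by the two-squares theorem n IS expressible as a sum of two squares.
Step 3: Build a representation. Here n = 113 · 137 is a product of primes ≡ 1 (mod 4). Each prime p ≡ 1 (mod 4) is itself a sum of two squares; find a² by testing p − a² for a perfect square:
  113: 113 − 1² = 112, 113 − 2² = 109, 113 − 3² = 104, 113 − 4² = 97, 113 − 5² = 88, 113 − 6² = 77, 113 − 7² = 64 = 8² ⇒ 113 = 7² + 8².
  137: 137 − 1² = 136, 137 − 2² = 133, 137 − 3² = 128, 137 − 4² = 121 = 11² ⇒ 137 = 4² + 11².
  Combine using the Brahmagupta–Fibonacci identity (a² + b²)(c² + d²) = (ac − bd)² + (ad + bc)² = (ac + bd)² + (ad − bc)²:
  113 · 137 = 15481: from (7² + 8²)(4² + 11²), take (7·4 − 8·11, 7·11 + 8·4) = (28 − 88, 77 + 32) = (-60, 109); dropping signs (only squares matter) gives (60, 109); check 60² + 109² = 3600 + 11881 = 15481 ✓.
Step 4: Order so x ≤ y and verify: 60² + 109² = 3600 + 11881 = 15481 = n. ✓

n = 15481 = 60² + 109² (one valid representation with x ≤ y).


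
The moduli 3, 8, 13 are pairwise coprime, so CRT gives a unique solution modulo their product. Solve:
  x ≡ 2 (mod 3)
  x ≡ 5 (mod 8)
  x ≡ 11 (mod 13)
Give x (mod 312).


Moduli 3, 8, 13 are pairwise coprime; by CRT there is a unique solution modulo M = 3 · 8 · 13 = 312.
Solve pairwise, accumulating the modulus:
  Start with x ≡ 2 (mod 3).
  Combine with x ≡ 5 (mod 8): since gcd(3, 8) = 1, we get a unique residue mod 24.
    Write x = 2 + 3·t and substitute into x ≡ 5 (mod 8): 3·t ≡ 5 − 2 = 3 (mod 8).
    The inverse of 3 mod 8 is 3 (since 3·3 = 9 = 1·8 + 1), so t ≡ 3·3 = 9 ≡ 1 (mod 8).
    Then x = 2 + 3·1 = 5, valid modulo lcm(3, 8) = 24: x ≡ 5 (mod 24).
  Combine with x ≡ 11 (mod 13): since gcd(24, 13) = 1, we get a unique residue mod 312.
    Write x = 5 + 24·t and substitute into x ≡ 11 (mod 13): 24·t ≡ 11 − 5 = 6 (mod 13).
    Reduce coefficients mod 13: 11·t ≡ 6 (mod 13).
    The inverse of 11 mod 13 is 6 (since 11·6 = 66 = 5·13 + 1), so t ≡ 6·6 = 36 ≡ 10 (mod 13).
    Then x = 5 + 24·10 = 245, valid modulo lcm(24, 13) = 312: x ≡ 245 (mod 312).
Verify: 245 mod 3 = 2 ✓, 245 mod 8 = 5 ✓, 245 mod 13 = 11 ✓.

x ≡ 245 (mod 312).


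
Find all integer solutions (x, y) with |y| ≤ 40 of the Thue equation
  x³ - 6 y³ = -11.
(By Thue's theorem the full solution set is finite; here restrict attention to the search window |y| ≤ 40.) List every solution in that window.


The equation is x³ - 6y³ = -11. For fixed y, x³ = 6·y³ − 11, so a solution requires the RHS to be a perfect cube.
Strategy: iterate y from -40 to 40, compute RHS = 6·y³ − 11, and check whether it is a (positive or negative) perfect cube.
Check small values of y:
  y = 0: RHS = -11 is not a perfect cube.
  y = 1: RHS = -5 is not a perfect cube.
  y = -1: RHS = -17 is not a perfect cube.
  y = 2: RHS = 37 is not a perfect cube.
  y = -2: RHS = -59 is not a perfect cube.
  y = 3: RHS = 151 is not a perfect cube.
  y = -3: RHS = -173 is not a perfect cube.
Continuing the search up to |y| = 40 finds no solutions either.
No (x, y) in the scanned range satisfies the equation.

No integer solutions with |y| ≤ 40.


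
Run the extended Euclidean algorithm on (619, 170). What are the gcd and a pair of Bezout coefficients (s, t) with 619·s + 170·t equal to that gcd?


Euclidean algorithm on (619, 170) — divide until remainder is 0:
  619 = 3 · 170 + 109
  170 = 1 · 109 + 61
  109 = 1 · 61 + 48
  61 = 1 · 48 + 13
  48 = 3 · 13 + 9
  13 = 1 · 9 + 4
  9 = 2 · 4 + 1
  4 = 4 · 1 + 0
gcd(619, 170) = 1.
Track Bezout coefficients alongside the remainders: start with r₀ = 619 = a·1 + b·0 (s = 1, t = 0) and r₁ = 170 = a·0 + b·1 (s = 0, t = 1); each new remainder r_{k+1} = r_{k-1} − q_k·r_k inherits s_{k+1} = s_{k-1} − q_k·s_k, t_{k+1} = t_{k-1} − q_k·t_k, so r_k = a·s_k + b·t_k at every step:
  q = 3: r = 109, s = 1 − 3·0 = 1, t = 0 − 3·1 = -3  (check: 619·1 + 170·(-3) = 109)
  q = 1: r = 61, s = 0 − 1·1 = -1, t = 1 − 1·(-3) = 4  (check: 619·(-1) + 170·4 = 61)
  q = 1: r = 48, s = 1 − 1·(-1) = 2, t = -3 − 1·4 = -7  (check: 619·2 + 170·(-7) = 48)
  q = 1: r = 13, s = -1 − 1·2 = -3, t = 4 − 1·(-7) = 11  (check: 619·(-3) + 170·11 = 13)
  q = 3: r = 9, s = 2 − 3·(-3) = 11, t = -7 − 3·11 = -40  (check: 619·11 + 170·(-40) = 9)
  q = 1: r = 4, s = -3 − 1·11 = -14, t = 11 − 1·(-40) = 51  (check: 619·(-14) + 170·51 = 4)
  q = 2: r = 1, s = 11 − 2·(-14) = 39, t = -40 − 2·51 = -142  (check: 619·39 + 170·(-142) = 1)
The row with r = 1 (the gcd) gives the Bezout coefficients s = 39, t = -142.
Result: 619 · (39) + 170 · (-142) = 1.

gcd(619, 170) = 1; s = 39, t = -142 (check: 619·39 + 170·(-142) = 1).


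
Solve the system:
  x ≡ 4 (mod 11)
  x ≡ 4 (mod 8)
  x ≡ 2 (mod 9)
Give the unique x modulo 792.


Moduli 11, 8, 9 are pairwise coprime; by CRT there is a unique solution modulo M = 11 · 8 · 9 = 792.
Solve pairwise, accumulating the modulus:
  Start with x ≡ 4 (mod 11).
  Combine with x ≡ 4 (mod 8): since gcd(11, 8) = 1, we get a unique residue mod 88.
    Write x = 4 + 11·t and substitute into x ≡ 4 (mod 8): 11·t ≡ 4 − 4 = 0 (mod 8).
    Reduce coefficients mod 8: 3·t ≡ 0 (mod 8).
    The inverse of 3 mod 8 is 3 (since 3·3 = 9 = 1·8 + 1), so t ≡ 3·0 = 0 ≡ 0 (mod 8).
    Then x = 4 + 11·0 = 4, valid modulo lcm(11, 8) = 88: x ≡ 4 (mod 88).
  Combine with x ≡ 2 (mod 9): since gcd(88, 9) = 1, we get a unique residue mod 792.
    Write x = 4 + 88·t and substitute into x ≡ 2 (mod 9): 88·t ≡ 2 − 4 = -2 (mod 9).
    Reduce coefficients mod 9: 7·t ≡ 7 (mod 9).
    The inverse of 7 mod 9 is 4 (since 7·4 = 28 = 3·9 + 1), so t ≡ 4·7 = 28 ≡ 1 (mod 9).
    Then x = 4 + 88·1 = 92, valid modulo lcm(88, 9) = 792: x ≡ 92 (mod 792).
Verify: 92 mod 11 = 4 ✓, 92 mod 8 = 4 ✓, 92 mod 9 = 2 ✓.

x ≡ 92 (mod 792).


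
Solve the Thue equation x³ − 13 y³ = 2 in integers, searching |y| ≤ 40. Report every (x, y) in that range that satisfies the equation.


The equation is x³ - 13y³ = 2. For fixed y, x³ = 13·y³ + 2, so a solution requires the RHS to be a perfect cube.
Strategy: iterate y from -40 to 40, compute RHS = 13·y³ + 2, and check whether it is a (positive or negative) perfect cube.
Check small values of y:
  y = 0: RHS = 2 is not a perfect cube.
  y = 1: RHS = 15 is not a perfect cube.
  y = -1: RHS = -11 is not a perfect cube.
  y = 2: RHS = 106 is not a perfect cube.
  y = -2: RHS = -102 is not a perfect cube.
  y = 3: RHS = 353 is not a perfect cube.
  y = -3: RHS = -349 is not a perfect cube.
Continuing the search up to |y| = 40 finds no solutions either.
No (x, y) in the scanned range satisfies the equation.

No integer solutions with |y| ≤ 40.


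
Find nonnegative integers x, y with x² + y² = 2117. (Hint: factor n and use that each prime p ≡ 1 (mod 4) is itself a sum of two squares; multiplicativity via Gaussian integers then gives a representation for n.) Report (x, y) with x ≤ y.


Step 1: Factor n = 2117 = 29 · 73.
Step 2: Check the mod-4 condition on each prime factor: 29 ≡ 1 (mod 4), exponent 1; 73 ≡ 1 (mod 4), exponent 1.
All primes ≡ 3 (mod 4) appear to even exponent (or don't appear), so by the two-squares theorem n IS expressible as a sum of two squares.
Step 3: Build a representation. Here n = 29 · 73 is a product of primes ≡ 1 (mod 4). Each prime p ≡ 1 (mod 4) is itself a sum of two squares; find a² by testing p − a² for a perfect square:
  29: 29 − 1² = 28, 29 − 2² = 25 = 5² ⇒ 29 = 2² + 5².
  73: 73 − 1² = 72, 73 − 2² = 69, 73 − 3² = 64 = 8² ⇒ 73 = 3² + 8².
  Combine using the Brahmagupta–Fibonacci identity (a² + b²)(c² + d²) = (ac − bd)² + (ad + bc)² = (ac + bd)² + (ad − bc)²:
  29 · 73 = 2117: from (2² + 5²)(3² + 8²), take (2·3 − 5·8, 2·8 + 5·3) = (6 − 40, 16 + 15) = (-34, 31); dropping signs (only squares matter) gives (34, 31); check 34² + 31² = 1156 + 961 = 2117 ✓.
Step 4: Order so x ≤ y and verify: 31² + 34² = 961 + 1156 = 2117 = n. ✓

n = 2117 = 31² + 34² (one valid representation with x ≤ y).


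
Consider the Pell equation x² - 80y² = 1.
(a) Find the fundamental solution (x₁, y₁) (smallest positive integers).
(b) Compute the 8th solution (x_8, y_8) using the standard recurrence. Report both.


Step 1: Find the fundamental solution (x₁, y₁) of x² - 80y² = 1.
  Expand √80 as a continued fraction. a₀ = ⌊√80⌋ = 8; iterate m_{k+1} = d_k·a_k − m_k, d_{k+1} = (80 − m_{k+1}²)/d_k, a_{k+1} = ⌊(a₀ + m_{k+1})/d_{k+1}⌋ (starting m₀ = 0, d₀ = 1), with convergents p_k = a_k·p_{k-1} + p_{k-2}, q_k = a_k·q_{k-1} + q_{k-2} (p₋₁ = 1, q₋₁ = 0):
  k = 0: a₀ = 8; p₀/q₀ = 8/1; p₀² − 80·q₀² = 64 − 80 = -16.
  k = 1: m = 8, d = 16, a = ⌊(8 + 8)/16⌋ = 1; p/q = (1·8 + 1)/(1·1 + 0) = 9/1; p² − 80·q² = 81 − 80 = 1.
  The first convergent with p² − 80·q² = 1 gives the fundamental solution (x₁, y₁) = (9, 1).
Step 2: Apply the recurrence (x_{n+1}, y_{n+1}) = (x₁x_n + 80y₁y_n, x₁y_n + y₁x_n) repeatedly.
  From (x_1, y_1) = (9, 1): x_2 = 9·9 + 80·1·1 = 161; y_2 = 9·1 + 1·9 = 18.
  From (x_2, y_2) = (161, 18): x_3 = 9·161 + 80·1·18 = 2889; y_3 = 9·18 + 1·161 = 323.
  From (x_3, y_3) = (2889, 323): x_4 = 9·2889 + 80·1·323 = 51841; y_4 = 9·323 + 1·2889 = 5796.
  From (x_4, y_4) = (51841, 5796): x_5 = 9·51841 + 80·1·5796 = 930249; y_5 = 9·5796 + 1·51841 = 104005.
  From (x_5, y_5) = (930249, 104005): x_6 = 9·930249 + 80·1·104005 = 16692641; y_6 = 9·104005 + 1·930249 = 1866294.
  From (x_6, y_6) = (16692641, 1866294): x_7 = 9·16692641 + 80·1·1866294 = 299537289; y_7 = 9·1866294 + 1·16692641 = 33489287.
  From (x_7, y_7) = (299537289, 33489287): x_8 = 9·299537289 + 80·1·33489287 = 5374978561; y_8 = 9·33489287 + 1·299537289 = 600940872.
Step 3: Verify x_8² - 80·y_8² = 28890394531209630721 - 28890394531209630720 = 1 (should be 1). ✓

(x_1, y_1) = (9, 1); (x_8, y_8) = (5374978561, 600940872).


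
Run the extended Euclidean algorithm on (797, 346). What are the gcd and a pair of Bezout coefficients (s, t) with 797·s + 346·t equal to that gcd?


Euclidean algorithm on (797, 346) — divide until remainder is 0:
  797 = 2 · 346 + 105
  346 = 3 · 105 + 31
  105 = 3 · 31 + 12
  31 = 2 · 12 + 7
  12 = 1 · 7 + 5
  7 = 1 · 5 + 2
  5 = 2 · 2 + 1
  2 = 2 · 1 + 0
gcd(797, 346) = 1.
Track Bezout coefficients alongside the remainders: start with r₀ = 797 = a·1 + b·0 (s = 1, t = 0) and r₁ = 346 = a·0 + b·1 (s = 0, t = 1); each new remainder r_{k+1} = r_{k-1} − q_k·r_k inherits s_{k+1} = s_{k-1} − q_k·s_k, t_{k+1} = t_{k-1} − q_k·t_k, so r_k = a·s_k + b·t_k at every step:
  q = 2: r = 105, s = 1 − 2·0 = 1, t = 0 − 2·1 = -2  (check: 797·1 + 346·(-2) = 105)
  q = 3: r = 31, s = 0 − 3·1 = -3, t = 1 − 3·(-2) = 7  (check: 797·(-3) + 346·7 = 31)
  q = 3: r = 12, s = 1 − 3·(-3) = 10, t = -2 − 3·7 = -23  (check: 797·10 + 346·(-23) = 12)
  q = 2: r = 7, s = -3 − 2·10 = -23, t = 7 − 2·(-23) = 53  (check: 797·(-23) + 346·53 = 7)
  q = 1: r = 5, s = 10 − 1·(-23) = 33, t = -23 − 1·53 = -76  (check: 797·33 + 346·(-76) = 5)
  q = 1: r = 2, s = -23 − 1·33 = -56, t = 53 − 1·(-76) = 129  (check: 797·(-56) + 346·129 = 2)
  q = 2: r = 1, s = 33 − 2·(-56) = 145, t = -76 − 2·129 = -334  (check: 797·145 + 346·(-334) = 1)
The row with r = 1 (the gcd) gives the Bezout coefficients s = 145, t = -334.
Result: 797 · (145) + 346 · (-334) = 1.

gcd(797, 346) = 1; s = 145, t = -334 (check: 797·145 + 346·(-334) = 1).


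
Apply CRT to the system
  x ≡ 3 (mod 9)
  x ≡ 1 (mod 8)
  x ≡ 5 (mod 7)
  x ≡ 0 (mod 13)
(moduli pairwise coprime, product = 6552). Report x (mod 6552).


Product of moduli M = 9 · 8 · 7 · 13 = 6552.
Merge one congruence at a time:
  Start: x ≡ 3 (mod 9).
  Combine with x ≡ 1 (mod 8); new modulus lcm = 72.
    Write x = 3 + 9·t and substitute into x ≡ 1 (mod 8): 9·t ≡ 1 − 3 = -2 (mod 8).
    Reduce coefficients mod 8: 1·t ≡ 6 (mod 8).
    So t ≡ 6 (mod 8).
    Then x = 3 + 9·6 = 57, valid modulo lcm(9, 8) = 72: x ≡ 57 (mod 72).
  Combine with x ≡ 5 (mod 7); new modulus lcm = 504.
    Write x = 57 + 72·t and substitute into x ≡ 5 (mod 7): 72·t ≡ 5 − 57 = -52 (mod 7).
    Reduce coefficients mod 7: 2·t ≡ 4 (mod 7).
    The inverse of 2 mod 7 is 4 (since 2·4 = 8 = 1·7 + 1), so t ≡ 4·4 = 16 ≡ 2 (mod 7).
    Then x = 57 + 72·2 = 201, valid modulo lcm(72, 7) = 504: x ≡ 201 (mod 504).
  Combine with x ≡ 0 (mod 13); new modulus lcm = 6552.
    Write x = 201 + 504·t and substitute into x ≡ 0 (mod 13): 504·t ≡ 0 − 201 = -201 (mod 13).
    Reduce coefficients mod 13: 10·t ≡ 7 (mod 13).
    The inverse of 10 mod 13 is 4 (since 10·4 = 40 = 3·13 + 1), so t ≡ 4·7 = 28 ≡ 2 (mod 13).
    Then x = 201 + 504·2 = 1209, valid modulo lcm(504, 13) = 6552: x ≡ 1209 (mod 6552).
Verify against each original: 1209 mod 9 = 3, 1209 mod 8 = 1, 1209 mod 7 = 5, 1209 mod 13 = 0.

x ≡ 1209 (mod 6552).


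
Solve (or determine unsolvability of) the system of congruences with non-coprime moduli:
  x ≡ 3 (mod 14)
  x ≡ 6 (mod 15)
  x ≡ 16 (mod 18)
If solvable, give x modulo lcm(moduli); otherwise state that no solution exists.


Moduli 14, 15, 18 are not pairwise coprime, so CRT works modulo lcm(m_i) when all pairwise compatibility conditions hold.
Pairwise compatibility: gcd(m_i, m_j) must divide a_i - a_j for every pair.
Merge one congruence at a time:
  Start: x ≡ 3 (mod 14).
  Combine with x ≡ 6 (mod 15): gcd(14, 15) = 1; 6 - 3 = 3, which IS divisible by 1, so compatible.
    Write x = 3 + 14·t and substitute into x ≡ 6 (mod 15): 14·t ≡ 6 − 3 = 3 (mod 15).
    The inverse of 14 mod 15 is 14 (since 14·14 = 196 = 13·15 + 1), so t ≡ 14·3 = 42 ≡ 12 (mod 15).
    Then x = 3 + 14·12 = 171, valid modulo lcm(14, 15) = 210: x ≡ 171 (mod 210).
  Combine with x ≡ 16 (mod 18): gcd(210, 18) = 6, and 16 - 171 = -155 is NOT divisible by 6.
    ⇒ system is inconsistent (no integer solution).

No solution (the system is inconsistent).


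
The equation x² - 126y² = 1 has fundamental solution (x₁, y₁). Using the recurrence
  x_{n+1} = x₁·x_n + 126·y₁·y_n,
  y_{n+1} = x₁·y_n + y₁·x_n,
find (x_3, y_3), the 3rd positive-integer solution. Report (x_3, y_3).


Step 1: Find the fundamental solution (x₁, y₁) of x² - 126y² = 1.
  Expand √126 as a continued fraction. a₀ = ⌊√126⌋ = 11; iterate m_{k+1} = d_k·a_k − m_k, d_{k+1} = (126 − m_{k+1}²)/d_k, a_{k+1} = ⌊(a₀ + m_{k+1})/d_{k+1}⌋ (starting m₀ = 0, d₀ = 1), with convergents p_k = a_k·p_{k-1} + p_{k-2}, q_k = a_k·q_{k-1} + q_{k-2} (p₋₁ = 1, q₋₁ = 0):
  k = 0: a₀ = 11; p₀/q₀ = 11/1; p₀² − 126·q₀² = 121 − 126 = -5.
  k = 1: m = 11, d = 5, a = ⌊(11 + 11)/5⌋ = 4; p/q = (4·11 + 1)/(4·1 + 0) = 45/4; p² − 126·q² = 2025 − 2016 = 9.
  k = 2: m = 9, d = 9, a = ⌊(11 + 9)/9⌋ = 2; p/q = (2·45 + 11)/(2·4 + 1) = 101/9; p² − 126·q² = 10201 − 10206 = -5.
  k = 3: m = 9, d = 5, a = ⌊(11 + 9)/5⌋ = 4; p/q = (4·101 + 45)/(4·9 + 4) = 449/40; p² − 126·q² = 201601 − 201600 = 1.
  The first convergent with p² − 126·q² = 1 gives the fundamental solution (x₁, y₁) = (449, 40).
Step 2: Apply the recurrence (x_{n+1}, y_{n+1}) = (x₁x_n + 126y₁y_n, x₁y_n + y₁x_n) repeatedly.
  From (x_1, y_1) = (449, 40): x_2 = 449·449 + 126·40·40 = 403201; y_2 = 449·40 + 40·449 = 35920.
  From (x_2, y_2) = (403201, 35920): x_3 = 449·403201 + 126·40·35920 = 362074049; y_3 = 449·35920 + 40·403201 = 32256120.
Step 3: Verify x_3² - 126·y_3² = 131097616959254401 - 131097616959254400 = 1 (should be 1). ✓

(x_1, y_1) = (449, 40); (x_3, y_3) = (362074049, 32256120).


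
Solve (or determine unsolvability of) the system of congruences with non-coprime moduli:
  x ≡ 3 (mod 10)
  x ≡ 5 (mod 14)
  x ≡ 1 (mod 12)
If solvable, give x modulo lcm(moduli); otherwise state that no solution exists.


Moduli 10, 14, 12 are not pairwise coprime, so CRT works modulo lcm(m_i) when all pairwise compatibility conditions hold.
Pairwise compatibility: gcd(m_i, m_j) must divide a_i - a_j for every pair.
Merge one congruence at a time:
  Start: x ≡ 3 (mod 10).
  Combine with x ≡ 5 (mod 14): gcd(10, 14) = 2; 5 - 3 = 2, which IS divisible by 2, so compatible.
    Write x = 3 + 10·t and substitute into x ≡ 5 (mod 14): 10·t ≡ 5 − 3 = 2 (mod 14).
    Divide the congruence (and modulus) by g = 2: 5·t ≡ 1 (mod 7).
    The inverse of 5 mod 7 is 3 (since 5·3 = 15 = 2·7 + 1), so t ≡ 3·1 = 3 ≡ 3 (mod 7).
    Then x = 3 + 10·3 = 33, valid modulo lcm(10, 14) = 70: x ≡ 33 (mod 70).
  Combine with x ≡ 1 (mod 12): gcd(70, 12) = 2; 1 - 33 = -32, which IS divisible by 2, so compatible.
    Write x = 33 + 70·t and substitute into x ≡ 1 (mod 12): 70·t ≡ 1 − 33 = -32 (mod 12).
    Divide the congruence (and modulus) by g = 2: 35·t ≡ -16 (mod 6).
    Reduce coefficients mod 6: 5·t ≡ 2 (mod 6).
    The inverse of 5 mod 6 is 5 (since 5·5 = 25 = 4·6 + 1), so t ≡ 5·2 = 10 ≡ 4 (mod 6).
    Then x = 33 + 70·4 = 313, valid modulo lcm(70, 12) = 420: x ≡ 313 (mod 420).
Verify: 313 mod 10 = 3, 313 mod 14 = 5, 313 mod 12 = 1.

x ≡ 313 (mod 420).


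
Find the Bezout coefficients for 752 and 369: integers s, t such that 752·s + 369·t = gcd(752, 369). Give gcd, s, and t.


Euclidean algorithm on (752, 369) — divide until remainder is 0:
  752 = 2 · 369 + 14
  369 = 26 · 14 + 5
  14 = 2 · 5 + 4
  5 = 1 · 4 + 1
  4 = 4 · 1 + 0
gcd(752, 369) = 1.
Track Bezout coefficients alongside the remainders: start with r₀ = 752 = a·1 + b·0 (s = 1, t = 0) and r₁ = 369 = a·0 + b·1 (s = 0, t = 1); each new remainder r_{k+1} = r_{k-1} − q_k·r_k inherits s_{k+1} = s_{k-1} − q_k·s_k, t_{k+1} = t_{k-1} − q_k·t_k, so r_k = a·s_k + b·t_k at every step:
  q = 2: r = 14, s = 1 − 2·0 = 1, t = 0 − 2·1 = -2  (check: 752·1 + 369·(-2) = 14)
  q = 26: r = 5, s = 0 − 26·1 = -26, t = 1 − 26·(-2) = 53  (check: 752·(-26) + 369·53 = 5)
  q = 2: r = 4, s = 1 − 2·(-26) = 53, t = -2 − 2·53 = -108  (check: 752·53 + 369·(-108) = 4)
  q = 1: r = 1, s = -26 − 1·53 = -79, t = 53 − 1·(-108) = 161  (check: 752·(-79) + 369·161 = 1)
The row with r = 1 (the gcd) gives the Bezout coefficients s = -79, t = 161.
Result: 752 · (-79) + 369 · (161) = 1.

gcd(752, 369) = 1; s = -79, t = 161 (check: 752·(-79) + 369·161 = 1).


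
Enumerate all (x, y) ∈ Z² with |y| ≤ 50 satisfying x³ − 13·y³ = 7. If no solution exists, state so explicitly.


The equation is x³ - 13y³ = 7. For fixed y, x³ = 13·y³ + 7, so a solution requires the RHS to be a perfect cube.
Strategy: iterate y from -50 to 50, compute RHS = 13·y³ + 7, and check whether it is a (positive or negative) perfect cube.
Check small values of y:
  y = 0: RHS = 7 is not a perfect cube.
  y = 1: RHS = 20 is not a perfect cube.
  y = -1: RHS = -6 is not a perfect cube.
  y = 2: RHS = 111 is not a perfect cube.
  y = -2: RHS = -97 is not a perfect cube.
  y = 3: RHS = 358 is not a perfect cube.
  y = -3: RHS = -344 is not a perfect cube.
Continuing the search up to |y| = 50 finds no solutions either.
No (x, y) in the scanned range satisfies the equation.

No integer solutions with |y| ≤ 50.


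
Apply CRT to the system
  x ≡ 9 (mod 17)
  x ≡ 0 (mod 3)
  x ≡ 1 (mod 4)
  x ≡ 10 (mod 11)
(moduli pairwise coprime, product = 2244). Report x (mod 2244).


Product of moduli M = 17 · 3 · 4 · 11 = 2244.
Merge one congruence at a time:
  Start: x ≡ 9 (mod 17).
  Combine with x ≡ 0 (mod 3); new modulus lcm = 51.
    Write x = 9 + 17·t and substitute into x ≡ 0 (mod 3): 17·t ≡ 0 − 9 = -9 (mod 3).
    Reduce coefficients mod 3: 2·t ≡ 0 (mod 3).
    The inverse of 2 mod 3 is 2 (since 2·2 = 4 = 1·3 + 1), so t ≡ 2·0 = 0 ≡ 0 (mod 3).
    Then x = 9 + 17·0 = 9, valid modulo lcm(17, 3) = 51: x ≡ 9 (mod 51).
  Combine with x ≡ 1 (mod 4); new modulus lcm = 204.
    Write x = 9 + 51·t and substitute into x ≡ 1 (mod 4): 51·t ≡ 1 − 9 = -8 (mod 4).
    Reduce coefficients mod 4: 3·t ≡ 0 (mod 4).
    The inverse of 3 mod 4 is 3 (since 3·3 = 9 = 2·4 + 1), so t ≡ 3·0 = 0 ≡ 0 (mod 4).
    Then x = 9 + 51·0 = 9, valid modulo lcm(51, 4) = 204: x ≡ 9 (mod 204).
  Combine with x ≡ 10 (mod 11); new modulus lcm = 2244.
    Write x = 9 + 204·t and substitute into x ≡ 10 (mod 11): 204·t ≡ 10 − 9 = 1 (mod 11).
    Reduce coefficients mod 11: 6·t ≡ 1 (mod 11).
    The inverse of 6 mod 11 is 2 (since 6·2 = 12 = 1·11 + 1), so t ≡ 2·1 = 2 ≡ 2 (mod 11).
    Then x = 9 + 204·2 = 417, valid modulo lcm(204, 11) = 2244: x ≡ 417 (mod 2244).
Verify against each original: 417 mod 17 = 9, 417 mod 3 = 0, 417 mod 4 = 1, 417 mod 11 = 10.

x ≡ 417 (mod 2244).


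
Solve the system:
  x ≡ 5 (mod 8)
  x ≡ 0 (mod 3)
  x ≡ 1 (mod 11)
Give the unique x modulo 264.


Moduli 8, 3, 11 are pairwise coprime; by CRT there is a unique solution modulo M = 8 · 3 · 11 = 264.
Solve pairwise, accumulating the modulus:
  Start with x ≡ 5 (mod 8).
  Combine with x ≡ 0 (mod 3): since gcd(8, 3) = 1, we get a unique residue mod 24.
    Write x = 5 + 8·t and substitute into x ≡ 0 (mod 3): 8·t ≡ 0 − 5 = -5 (mod 3).
    Reduce coefficients mod 3: 2·t ≡ 1 (mod 3).
    The inverse of 2 mod 3 is 2 (since 2·2 = 4 = 1·3 + 1), so t ≡ 2·1 = 2 ≡ 2 (mod 3).
    Then x = 5 + 8·2 = 21, valid modulo lcm(8, 3) = 24: x ≡ 21 (mod 24).
  Combine with x ≡ 1 (mod 11): since gcd(24, 11) = 1, we get a unique residue mod 264.
    Write x = 21 + 24·t and substitute into x ≡ 1 (mod 11): 24·t ≡ 1 − 21 = -20 (mod 11).
    Reduce coefficients mod 11: 2·t ≡ 2 (mod 11).
    The inverse of 2 mod 11 is 6 (since 2·6 = 12 = 1·11 + 1), so t ≡ 6·2 = 12 ≡ 1 (mod 11).
    Then x = 21 + 24·1 = 45, valid modulo lcm(24, 11) = 264: x ≡ 45 (mod 264).
Verify: 45 mod 8 = 5 ✓, 45 mod 3 = 0 ✓, 45 mod 11 = 1 ✓.

x ≡ 45 (mod 264).


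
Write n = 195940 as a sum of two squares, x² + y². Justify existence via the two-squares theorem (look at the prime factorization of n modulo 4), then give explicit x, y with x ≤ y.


Step 1: Factor n = 195940 = 2^2 · 5 · 97 · 101.
Step 2: Check the mod-4 condition on each prime factor: 2 = 2 (special); 5 ≡ 1 (mod 4), exponent 1; 97 ≡ 1 (mod 4), exponent 1; 101 ≡ 1 (mod 4), exponent 1.
All primes ≡ 3 (mod 4) appear to even exponent (or don't appear), so by the two-squares theorem n IS expressible as a sum of two squares.
Step 3: Build a representation. Group n = k² · m with k = 2 and m = 5 · 97 · 101 = 48985 (a product of primes ≡ 1 (mod 4)); a representation of m scales to one of n via (k·x)² + (k·y)² = k²(x² + y²). Each prime p ≡ 1 (mod 4) is itself a sum of two squares; find a² by testing p − a² for a perfect square:
  5: 5 − 1² = 4 = 2² ⇒ 5 = 1² + 2².
  97: 97 − 1² = 96, 97 − 2² = 93, 97 − 3² = 88, 97 − 4² = 81 = 9² ⇒ 97 = 4² + 9².
  101: 101 − 1² = 100 = 10² ⇒ 101 = 1² + 10².
  Combine using the Brahmagupta–Fibonacci identity (a² + b²)(c² + d²) = (ac − bd)² + (ad + bc)² = (ac + bd)² + (ad − bc)²:
  5 · 97 = 485: from (1² + 2²)(4² + 9²), take (1·4 − 2·9, 1·9 + 2·4) = (4 − 18, 9 + 8) = (-14, 17); dropping signs (only squares matter) gives (14, 17); check 14² + 17² = 196 + 289 = 485 ✓.
  485 · 101 = 48985: from (14² + 17²)(1² + 10²), take (14·1 − 17·10, 14·10 + 17·1) = (14 − 170, 140 + 17) = (-156, 157); dropping signs (only squares matter) gives (156, 157); check 156² + 157² = 24336 + 24649 = 48985 ✓.
  Scale by k = 2: (2·156, 2·157) = (312, 314).
Step 4: Order so x ≤ y and verify: 312² + 314² = 97344 + 98596 = 195940 = n. ✓

n = 195940 = 312² + 314² (one valid representation with x ≤ y).


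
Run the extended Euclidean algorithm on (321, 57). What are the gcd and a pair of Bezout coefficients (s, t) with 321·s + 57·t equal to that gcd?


Euclidean algorithm on (321, 57) — divide until remainder is 0:
  321 = 5 · 57 + 36
  57 = 1 · 36 + 21
  36 = 1 · 21 + 15
  21 = 1 · 15 + 6
  15 = 2 · 6 + 3
  6 = 2 · 3 + 0
gcd(321, 57) = 3.
Track Bezout coefficients alongside the remainders: start with r₀ = 321 = a·1 + b·0 (s = 1, t = 0) and r₁ = 57 = a·0 + b·1 (s = 0, t = 1); each new remainder r_{k+1} = r_{k-1} − q_k·r_k inherits s_{k+1} = s_{k-1} − q_k·s_k, t_{k+1} = t_{k-1} − q_k·t_k, so r_k = a·s_k + b·t_k at every step:
  q = 5: r = 36, s = 1 − 5·0 = 1, t = 0 − 5·1 = -5  (check: 321·1 + 57·(-5) = 36)
  q = 1: r = 21, s = 0 − 1·1 = -1, t = 1 − 1·(-5) = 6  (check: 321·(-1) + 57·6 = 21)
  q = 1: r = 15, s = 1 − 1·(-1) = 2, t = -5 − 1·6 = -11  (check: 321·2 + 57·(-11) = 15)
  q = 1: r = 6, s = -1 − 1·2 = -3, t = 6 − 1·(-11) = 17  (check: 321·(-3) + 57·17 = 6)
  q = 2: r = 3, s = 2 − 2·(-3) = 8, t = -11 − 2·17 = -45  (check: 321·8 + 57·(-45) = 3)
The row with r = 3 (the gcd) gives the Bezout coefficients s = 8, t = -45.
Result: 321 · (8) + 57 · (-45) = 3.

gcd(321, 57) = 3; s = 8, t = -45 (check: 321·8 + 57·(-45) = 3).


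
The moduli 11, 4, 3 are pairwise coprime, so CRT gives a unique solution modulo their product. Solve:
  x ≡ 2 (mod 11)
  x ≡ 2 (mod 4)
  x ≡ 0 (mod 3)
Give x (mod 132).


Moduli 11, 4, 3 are pairwise coprime; by CRT there is a unique solution modulo M = 11 · 4 · 3 = 132.
Solve pairwise, accumulating the modulus:
  Start with x ≡ 2 (mod 11).
  Combine with x ≡ 2 (mod 4): since gcd(11, 4) = 1, we get a unique residue mod 44.
    Write x = 2 + 11·t and substitute into x ≡ 2 (mod 4): 11·t ≡ 2 − 2 = 0 (mod 4).
    Reduce coefficients mod 4: 3·t ≡ 0 (mod 4).
    The inverse of 3 mod 4 is 3 (since 3·3 = 9 = 2·4 + 1), so t ≡ 3·0 = 0 ≡ 0 (mod 4).
    Then x = 2 + 11·0 = 2, valid modulo lcm(11, 4) = 44: x ≡ 2 (mod 44).
  Combine with x ≡ 0 (mod 3): since gcd(44, 3) = 1, we get a unique residue mod 132.
    Write x = 2 + 44·t and substitute into x ≡ 0 (mod 3): 44·t ≡ 0 − 2 = -2 (mod 3).
    Reduce coefficients mod 3: 2·t ≡ 1 (mod 3).
    The inverse of 2 mod 3 is 2 (since 2·2 = 4 = 1·3 + 1), so t ≡ 2·1 = 2 ≡ 2 (mod 3).
    Then x = 2 + 44·2 = 90, valid modulo lcm(44, 3) = 132: x ≡ 90 (mod 132).
Verify: 90 mod 11 = 2 ✓, 90 mod 4 = 2 ✓, 90 mod 3 = 0 ✓.

x ≡ 90 (mod 132).


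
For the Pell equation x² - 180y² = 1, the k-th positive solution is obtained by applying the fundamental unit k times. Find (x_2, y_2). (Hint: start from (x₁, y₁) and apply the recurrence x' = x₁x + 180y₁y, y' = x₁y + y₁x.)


Step 1: Find the fundamental solution (x₁, y₁) of x² - 180y² = 1.
  Expand √180 as a continued fraction. a₀ = ⌊√180⌋ = 13; iterate m_{k+1} = d_k·a_k − m_k, d_{k+1} = (180 − m_{k+1}²)/d_k, a_{k+1} = ⌊(a₀ + m_{k+1})/d_{k+1}⌋ (starting m₀ = 0, d₀ = 1), with convergents p_k = a_k·p_{k-1} + p_{k-2}, q_k = a_k·q_{k-1} + q_{k-2} (p₋₁ = 1, q₋₁ = 0):
  k = 0: a₀ = 13; p₀/q₀ = 13/1; p₀² − 180·q₀² = 169 − 180 = -11.
  k = 1: m = 13, d = 11, a = ⌊(13 + 13)/11⌋ = 2; p/q = (2·13 + 1)/(2·1 + 0) = 27/2; p² − 180·q² = 729 − 720 = 9.
  k = 2: m = 9, d = 9, a = ⌊(13 + 9)/9⌋ = 2; p/q = (2·27 + 13)/(2·2 + 1) = 67/5; p² − 180·q² = 4489 − 4500 = -11.
  k = 3: m = 9, d = 11, a = ⌊(13 + 9)/11⌋ = 2; p/q = (2·67 + 27)/(2·5 + 2) = 161/12; p² − 180·q² = 25921 − 25920 = 1.
  The first convergent with p² − 180·q² = 1 gives the fundamental solution (x₁, y₁) = (161, 12).
Step 2: Apply the recurrence (x_{n+1}, y_{n+1}) = (x₁x_n + 180y₁y_n, x₁y_n + y₁x_n) repeatedly.
  From (x_1, y_1) = (161, 12): x_2 = 161·161 + 180·12·12 = 51841; y_2 = 161·12 + 12·161 = 3864.
Step 3: Verify x_2² - 180·y_2² = 2687489281 - 2687489280 = 1 (should be 1). ✓

(x_1, y_1) = (161, 12); (x_2, y_2) = (51841, 3864).


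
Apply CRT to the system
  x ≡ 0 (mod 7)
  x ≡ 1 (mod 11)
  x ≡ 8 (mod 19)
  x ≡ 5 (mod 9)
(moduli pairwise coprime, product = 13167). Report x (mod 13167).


Product of moduli M = 7 · 11 · 19 · 9 = 13167.
Merge one congruence at a time:
  Start: x ≡ 0 (mod 7).
  Combine with x ≡ 1 (mod 11); new modulus lcm = 77.
    Write x = 0 + 7·t and substitute into x ≡ 1 (mod 11): 7·t ≡ 1 − 0 = 1 (mod 11).
    The inverse of 7 mod 11 is 8 (since 7·8 = 56 = 5·11 + 1), so t ≡ 8·1 = 8 ≡ 8 (mod 11).
    Then x = 0 + 7·8 = 56, valid modulo lcm(7, 11) = 77: x ≡ 56 (mod 77).
  Combine with x ≡ 8 (mod 19); new modulus lcm = 1463.
    Write x = 56 + 77·t and substitute into x ≡ 8 (mod 19): 77·t ≡ 8 − 56 = -48 (mod 19).
    Reduce coefficients mod 19: 1·t ≡ 9 (mod 19).
    So t ≡ 9 (mod 19).
    Then x = 56 + 77·9 = 749, valid modulo lcm(77, 19) = 1463: x ≡ 749 (mod 1463).
  Combine with x ≡ 5 (mod 9); new modulus lcm = 13167.
    Write x = 749 + 1463·t and substitute into x ≡ 5 (mod 9): 1463·t ≡ 5 − 749 = -744 (mod 9).
    Reduce coefficients mod 9: 5·t ≡ 3 (mod 9).
    The inverse of 5 mod 9 is 2 (since 5·2 = 10 = 1·9 + 1), so t ≡ 2·3 = 6 ≡ 6 (mod 9).
    Then x = 749 + 1463·6 = 9527, valid modulo lcm(1463, 9) = 13167: x ≡ 9527 (mod 13167).
Verify against each original: 9527 mod 7 = 0, 9527 mod 11 = 1, 9527 mod 19 = 8, 9527 mod 9 = 5.

x ≡ 9527 (mod 13167).


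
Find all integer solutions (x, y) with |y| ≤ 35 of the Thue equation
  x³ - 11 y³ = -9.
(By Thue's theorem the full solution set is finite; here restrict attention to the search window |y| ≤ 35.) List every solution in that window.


The equation is x³ - 11y³ = -9. For fixed y, x³ = 11·y³ − 9, so a solution requires the RHS to be a perfect cube.
Strategy: iterate y from -35 to 35, compute RHS = 11·y³ − 9, and check whether it is a (positive or negative) perfect cube.
Check small values of y:
  y = 0: RHS = -9 is not a perfect cube.
  y = 1: RHS = 2 is not a perfect cube.
  y = -1: RHS = -20 is not a perfect cube.
  y = 2: RHS = 79 is not a perfect cube.
  y = -2: RHS = -97 is not a perfect cube.
  y = 3: RHS = 288 is not a perfect cube.
  y = -3: RHS = -306 is not a perfect cube.
Continuing the search up to |y| = 35 finds no solutions either.
No (x, y) in the scanned range satisfies the equation.

No integer solutions with |y| ≤ 35.


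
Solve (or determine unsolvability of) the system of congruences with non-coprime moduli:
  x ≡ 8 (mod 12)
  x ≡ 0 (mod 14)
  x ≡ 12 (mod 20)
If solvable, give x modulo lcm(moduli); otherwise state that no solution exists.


Moduli 12, 14, 20 are not pairwise coprime, so CRT works modulo lcm(m_i) when all pairwise compatibility conditions hold.
Pairwise compatibility: gcd(m_i, m_j) must divide a_i - a_j for every pair.
Merge one congruence at a time:
  Start: x ≡ 8 (mod 12).
  Combine with x ≡ 0 (mod 14): gcd(12, 14) = 2; 0 - 8 = -8, which IS divisible by 2, so compatible.
    Write x = 8 + 12·t and substitute into x ≡ 0 (mod 14): 12·t ≡ 0 − 8 = -8 (mod 14).
    Divide the congruence (and modulus) by g = 2: 6·t ≡ -4 (mod 7).
    Reduce coefficients mod 7: 6·t ≡ 3 (mod 7).
    The inverse of 6 mod 7 is 6 (since 6·6 = 36 = 5·7 + 1), so t ≡ 6·3 = 18 ≡ 4 (mod 7).
    Then x = 8 + 12·4 = 56, valid modulo lcm(12, 14) = 84: x ≡ 56 (mod 84).
  Combine with x ≡ 12 (mod 20): gcd(84, 20) = 4; 12 - 56 = -44, which IS divisible by 4, so compatible.
    Write x = 56 + 84·t and substitute into x ≡ 12 (mod 20): 84·t ≡ 12 − 56 = -44 (mod 20).
    Divide the congruence (and modulus) by g = 4: 21·t ≡ -11 (mod 5).
    Reduce coefficients mod 5: 1·t ≡ 4 (mod 5).
    So t ≡ 4 (mod 5).
    Then x = 56 + 84·4 = 392, valid modulo lcm(84, 20) = 420: x ≡ 392 (mod 420).
Verify: 392 mod 12 = 8, 392 mod 14 = 0, 392 mod 20 = 12.

x ≡ 392 (mod 420).


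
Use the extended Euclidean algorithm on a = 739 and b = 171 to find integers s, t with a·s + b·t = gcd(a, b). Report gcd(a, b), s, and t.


Euclidean algorithm on (739, 171) — divide until remainder is 0:
  739 = 4 · 171 + 55
  171 = 3 · 55 + 6
  55 = 9 · 6 + 1
  6 = 6 · 1 + 0
gcd(739, 171) = 1.
Track Bezout coefficients alongside the remainders: start with r₀ = 739 = a·1 + b·0 (s = 1, t = 0) and r₁ = 171 = a·0 + b·1 (s = 0, t = 1); each new remainder r_{k+1} = r_{k-1} − q_k·r_k inherits s_{k+1} = s_{k-1} − q_k·s_k, t_{k+1} = t_{k-1} − q_k·t_k, so r_k = a·s_k + b·t_k at every step:
  q = 4: r = 55, s = 1 − 4·0 = 1, t = 0 − 4·1 = -4  (check: 739·1 + 171·(-4) = 55)
  q = 3: r = 6, s = 0 − 3·1 = -3, t = 1 − 3·(-4) = 13  (check: 739·(-3) + 171·13 = 6)
  q = 9: r = 1, s = 1 − 9·(-3) = 28, t = -4 − 9·13 = -121  (check: 739·28 + 171·(-121) = 1)
The row with r = 1 (the gcd) gives the Bezout coefficients s = 28, t = -121.
Result: 739 · (28) + 171 · (-121) = 1.

gcd(739, 171) = 1; s = 28, t = -121 (check: 739·28 + 171·(-121) = 1).


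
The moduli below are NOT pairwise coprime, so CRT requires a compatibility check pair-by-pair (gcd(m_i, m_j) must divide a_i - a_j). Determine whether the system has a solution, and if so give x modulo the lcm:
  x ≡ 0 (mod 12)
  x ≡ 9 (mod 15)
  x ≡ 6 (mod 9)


Moduli 12, 15, 9 are not pairwise coprime, so CRT works modulo lcm(m_i) when all pairwise compatibility conditions hold.
Pairwise compatibility: gcd(m_i, m_j) must divide a_i - a_j for every pair.
Merge one congruence at a time:
  Start: x ≡ 0 (mod 12).
  Combine with x ≡ 9 (mod 15): gcd(12, 15) = 3; 9 - 0 = 9, which IS divisible by 3, so compatible.
    Write x = 0 + 12·t and substitute into x ≡ 9 (mod 15): 12·t ≡ 9 − 0 = 9 (mod 15).
    Divide the congruence (and modulus) by g = 3: 4·t ≡ 3 (mod 5).
    The inverse of 4 mod 5 is 4 (since 4·4 = 16 = 3·5 + 1), so t ≡ 4·3 = 12 ≡ 2 (mod 5).
    Then x = 0 + 12·2 = 24, valid modulo lcm(12, 15) = 60: x ≡ 24 (mod 60).
  Combine with x ≡ 6 (mod 9): gcd(60, 9) = 3; 6 - 24 = -18, which IS divisible by 3, so compatible.
    Write x = 24 + 60·t and substitute into x ≡ 6 (mod 9): 60·t ≡ 6 − 24 = -18 (mod 9).
    Divide the congruence (and modulus) by g = 3: 20·t ≡ -6 (mod 3).
    Reduce coefficients mod 3: 2·t ≡ 0 (mod 3).
    The inverse of 2 mod 3 is 2 (since 2·2 = 4 = 1·3 + 1), so t ≡ 2·0 = 0 ≡ 0 (mod 3).
    Then x = 24 + 60·0 = 24, valid modulo lcm(60, 9) = 180: x ≡ 24 (mod 180).
Verify: 24 mod 12 = 0, 24 mod 15 = 9, 24 mod 9 = 6.

x ≡ 24 (mod 180).


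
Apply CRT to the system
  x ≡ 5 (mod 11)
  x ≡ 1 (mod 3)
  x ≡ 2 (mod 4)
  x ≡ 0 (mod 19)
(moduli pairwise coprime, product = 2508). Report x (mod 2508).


Product of moduli M = 11 · 3 · 4 · 19 = 2508.
Merge one congruence at a time:
  Start: x ≡ 5 (mod 11).
  Combine with x ≡ 1 (mod 3); new modulus lcm = 33.
    Write x = 5 + 11·t and substitute into x ≡ 1 (mod 3): 11·t ≡ 1 − 5 = -4 (mod 3).
    Reduce coefficients mod 3: 2·t ≡ 2 (mod 3).
    The inverse of 2 mod 3 is 2 (since 2·2 = 4 = 1·3 + 1), so t ≡ 2·2 = 4 ≡ 1 (mod 3).
    Then x = 5 + 11·1 = 16, valid modulo lcm(11, 3) = 33: x ≡ 16 (mod 33).
  Combine with x ≡ 2 (mod 4); new modulus lcm = 132.
    Write x = 16 + 33·t and substitute into x ≡ 2 (mod 4): 33·t ≡ 2 − 16 = -14 (mod 4).
    Reduce coefficients mod 4: 1·t ≡ 2 (mod 4).
    So t ≡ 2 (mod 4).
    Then x = 16 + 33·2 = 82, valid modulo lcm(33, 4) = 132: x ≡ 82 (mod 132).
  Combine with x ≡ 0 (mod 19); new modulus lcm = 2508.
    Write x = 82 + 132·t and substitute into x ≡ 0 (mod 19): 132·t ≡ 0 − 82 = -82 (mod 19).
    Reduce coefficients mod 19: 18·t ≡ 13 (mod 19).
    The inverse of 18 mod 19 is 18 (since 18·18 = 324 = 17·19 + 1), so t ≡ 18·13 = 234 ≡ 6 (mod 19).
    Then x = 82 + 132·6 = 874, valid modulo lcm(132, 19) = 2508: x ≡ 874 (mod 2508).
Verify against each original: 874 mod 11 = 5, 874 mod 3 = 1, 874 mod 4 = 2, 874 mod 19 = 0.

x ≡ 874 (mod 2508).


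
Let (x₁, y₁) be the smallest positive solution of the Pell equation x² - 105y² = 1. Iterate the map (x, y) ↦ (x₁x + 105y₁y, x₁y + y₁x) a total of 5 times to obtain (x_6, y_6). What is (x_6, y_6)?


Step 1: Find the fundamental solution (x₁, y₁) of x² - 105y² = 1.
  Expand √105 as a continued fraction. a₀ = ⌊√105⌋ = 10; iterate m_{k+1} = d_k·a_k − m_k, d_{k+1} = (105 − m_{k+1}²)/d_k, a_{k+1} = ⌊(a₀ + m_{k+1})/d_{k+1}⌋ (starting m₀ = 0, d₀ = 1), with convergents p_k = a_k·p_{k-1} + p_{k-2}, q_k = a_k·q_{k-1} + q_{k-2} (p₋₁ = 1, q₋₁ = 0):
  k = 0: a₀ = 10; p₀/q₀ = 10/1; p₀² − 105·q₀² = 100 − 105 = -5.
  k = 1: m = 10, d = 5, a = ⌊(10 + 10)/5⌋ = 4; p/q = (4·10 + 1)/(4·1 + 0) = 41/4; p² − 105·q² = 1681 − 1680 = 1.
  The first convergent with p² − 105·q² = 1 gives the fundamental solution (x₁, y₁) = (41, 4).
Step 2: Apply the recurrence (x_{n+1}, y_{n+1}) = (x₁x_n + 105y₁y_n, x₁y_n + y₁x_n) repeatedly.
  From (x_1, y_1) = (41, 4): x_2 = 41·41 + 105·4·4 = 3361; y_2 = 41·4 + 4·41 = 328.
  From (x_2, y_2) = (3361, 328): x_3 = 41·3361 + 105·4·328 = 275561; y_3 = 41·328 + 4·3361 = 26892.
  From (x_3, y_3) = (275561, 26892): x_4 = 41·275561 + 105·4·26892 = 22592641; y_4 = 41·26892 + 4·275561 = 2204816.
  From (x_4, y_4) = (22592641, 2204816): x_5 = 41·22592641 + 105·4·2204816 = 1852321001; y_5 = 41·2204816 + 4·22592641 = 180768020.
  From (x_5, y_5) = (1852321001, 180768020): x_6 = 41·1852321001 + 105·4·180768020 = 151867729441; y_6 = 41·180768020 + 4·1852321001 = 14820772824.
Step 3: Verify x_6² - 105·y_6² = 23063807245564778172481 - 23063807245564778172480 = 1 (should be 1). ✓

(x_1, y_1) = (41, 4); (x_6, y_6) = (151867729441, 14820772824).


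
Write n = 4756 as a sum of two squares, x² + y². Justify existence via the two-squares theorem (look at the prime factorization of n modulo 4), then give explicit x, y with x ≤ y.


Step 1: Factor n = 4756 = 2^2 · 29 · 41.
Step 2: Check the mod-4 condition on each prime factor: 2 = 2 (special); 29 ≡ 1 (mod 4), exponent 1; 41 ≡ 1 (mod 4), exponent 1.
All primes ≡ 3 (mod 4) appear to even exponent (or don't appear), so by the two-squares theorem n IS expressible as a sum of two squares.
Step 3: Build a representation. Group n = k² · m with k = 2 and m = 29 · 41 = 1189 (a product of primes ≡ 1 (mod 4)); a representation of m scales to one of n via (k·x)² + (k·y)² = k²(x² + y²). Each prime p ≡ 1 (mod 4) is itself a sum of two squares; find a² by testing p − a² for a perfect square:
  29: 29 − 1² = 28, 29 − 2² = 25 = 5² ⇒ 29 = 2² + 5².
  41: 41 − 1² = 40, 41 − 2² = 37, 41 − 3² = 32, 41 − 4² = 25 = 5² ⇒ 41 = 4² + 5².
  Combine using the Brahmagupta–Fibonacci identity (a² + b²)(c² + d²) = (ac − bd)² + (ad + bc)² = (ac + bd)² + (ad − bc)²:
  29 · 41 = 1189: from (2² + 5²)(4² + 5²), take (2·4 − 5·5, 2·5 + 5·4) = (8 − 25, 10 + 20) = (-17, 30); dropping signs (only squares matter) gives (17, 30); check 17² + 30² = 289 + 900 = 1189 ✓.
  Scale by k = 2: (2·17, 2·30) = (34, 60).
Step 4: Order so x ≤ y and verify: 34² + 60² = 1156 + 3600 = 4756 = n. ✓

n = 4756 = 34² + 60² (one valid representation with x ≤ y).


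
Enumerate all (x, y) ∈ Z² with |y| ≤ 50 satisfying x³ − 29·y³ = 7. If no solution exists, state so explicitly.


The equation is x³ - 29y³ = 7. For fixed y, x³ = 29·y³ + 7, so a solution requires the RHS to be a perfect cube.
Strategy: iterate y from -50 to 50, compute RHS = 29·y³ + 7, and check whether it is a (positive or negative) perfect cube.
Check small values of y:
  y = 0: RHS = 7 is not a perfect cube.
  y = 1: RHS = 36 is not a perfect cube.
  y = -1: RHS = -22 is not a perfect cube.
  y = 2: RHS = 239 is not a perfect cube.
  y = -2: RHS = -225 is not a perfect cube.
  y = 3: RHS = 790 is not a perfect cube.
  y = -3: RHS = -776 is not a perfect cube.
Continuing the search up to |y| = 50 finds no solutions either.
No (x, y) in the scanned range satisfies the equation.

No integer solutions with |y| ≤ 50.
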